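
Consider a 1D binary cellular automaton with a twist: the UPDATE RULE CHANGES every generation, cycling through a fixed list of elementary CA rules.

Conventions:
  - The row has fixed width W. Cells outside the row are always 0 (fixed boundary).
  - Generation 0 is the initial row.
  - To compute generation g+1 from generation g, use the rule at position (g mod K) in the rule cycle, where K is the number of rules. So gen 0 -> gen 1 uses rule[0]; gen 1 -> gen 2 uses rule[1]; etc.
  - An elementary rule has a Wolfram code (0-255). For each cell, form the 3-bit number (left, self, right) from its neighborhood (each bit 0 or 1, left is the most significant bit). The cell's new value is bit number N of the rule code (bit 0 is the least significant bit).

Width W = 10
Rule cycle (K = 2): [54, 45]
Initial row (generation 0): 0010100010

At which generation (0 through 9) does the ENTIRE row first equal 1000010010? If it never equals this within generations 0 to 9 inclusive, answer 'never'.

Answer: 4

Derivation:
Gen 0: 0010100010
Gen 1 (rule 54): 0111110111
Gen 2 (rule 45): 0100001100
Gen 3 (rule 54): 1110010010
Gen 4 (rule 45): 1000010010
Gen 5 (rule 54): 1100111111
Gen 6 (rule 45): 1000100000
Gen 7 (rule 54): 1101110000
Gen 8 (rule 45): 1011000111
Gen 9 (rule 54): 1100101000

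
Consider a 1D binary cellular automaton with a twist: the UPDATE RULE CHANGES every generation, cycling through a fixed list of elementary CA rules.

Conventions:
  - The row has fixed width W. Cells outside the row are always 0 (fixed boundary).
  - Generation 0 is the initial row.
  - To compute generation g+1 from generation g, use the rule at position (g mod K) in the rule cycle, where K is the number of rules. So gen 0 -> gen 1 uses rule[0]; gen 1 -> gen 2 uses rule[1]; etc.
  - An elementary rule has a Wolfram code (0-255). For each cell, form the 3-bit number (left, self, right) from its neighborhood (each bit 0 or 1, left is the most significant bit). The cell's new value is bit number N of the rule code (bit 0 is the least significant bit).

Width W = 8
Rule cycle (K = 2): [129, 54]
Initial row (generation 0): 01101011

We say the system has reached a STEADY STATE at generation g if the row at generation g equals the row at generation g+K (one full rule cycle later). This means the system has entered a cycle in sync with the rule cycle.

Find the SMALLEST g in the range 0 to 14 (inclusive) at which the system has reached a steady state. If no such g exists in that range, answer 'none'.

Answer: 2

Derivation:
Gen 0: 01101011
Gen 1 (rule 129): 00000000
Gen 2 (rule 54): 00000000
Gen 3 (rule 129): 11111111
Gen 4 (rule 54): 00000000
Gen 5 (rule 129): 11111111
Gen 6 (rule 54): 00000000
Gen 7 (rule 129): 11111111
Gen 8 (rule 54): 00000000
Gen 9 (rule 129): 11111111
Gen 10 (rule 54): 00000000
Gen 11 (rule 129): 11111111
Gen 12 (rule 54): 00000000
Gen 13 (rule 129): 11111111
Gen 14 (rule 54): 00000000
Gen 15 (rule 129): 11111111
Gen 16 (rule 54): 00000000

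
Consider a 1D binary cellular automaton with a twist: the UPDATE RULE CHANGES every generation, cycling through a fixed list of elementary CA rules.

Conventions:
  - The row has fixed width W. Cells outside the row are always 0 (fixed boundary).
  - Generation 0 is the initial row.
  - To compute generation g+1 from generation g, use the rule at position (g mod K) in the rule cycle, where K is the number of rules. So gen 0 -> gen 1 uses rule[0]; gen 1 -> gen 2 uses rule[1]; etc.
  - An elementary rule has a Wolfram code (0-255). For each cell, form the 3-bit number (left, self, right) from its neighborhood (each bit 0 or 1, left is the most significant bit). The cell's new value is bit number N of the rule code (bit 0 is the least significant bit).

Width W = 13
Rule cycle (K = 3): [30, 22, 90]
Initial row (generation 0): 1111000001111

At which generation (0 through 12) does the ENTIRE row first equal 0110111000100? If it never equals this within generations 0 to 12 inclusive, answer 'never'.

Answer: never

Derivation:
Gen 0: 1111000001111
Gen 1 (rule 30): 1000100011000
Gen 2 (rule 22): 1101110100100
Gen 3 (rule 90): 1101010011010
Gen 4 (rule 30): 1001011110011
Gen 5 (rule 22): 1111000001100
Gen 6 (rule 90): 1001100011110
Gen 7 (rule 30): 1111010110001
Gen 8 (rule 22): 0000010001011
Gen 9 (rule 90): 0000101010011
Gen 10 (rule 30): 0001101011110
Gen 11 (rule 22): 0010001000001
Gen 12 (rule 90): 0101010100010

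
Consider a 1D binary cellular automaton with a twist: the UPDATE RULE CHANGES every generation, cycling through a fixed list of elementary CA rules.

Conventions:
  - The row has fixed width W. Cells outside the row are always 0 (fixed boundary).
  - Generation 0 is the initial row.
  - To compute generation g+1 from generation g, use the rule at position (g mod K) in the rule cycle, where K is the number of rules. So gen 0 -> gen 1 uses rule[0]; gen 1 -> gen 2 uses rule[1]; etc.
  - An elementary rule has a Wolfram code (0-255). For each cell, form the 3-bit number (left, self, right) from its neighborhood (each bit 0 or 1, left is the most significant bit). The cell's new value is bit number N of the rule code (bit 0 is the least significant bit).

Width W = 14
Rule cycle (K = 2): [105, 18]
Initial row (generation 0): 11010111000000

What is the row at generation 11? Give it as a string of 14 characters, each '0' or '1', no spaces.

Answer: 11111111111111

Derivation:
Gen 0: 11010111000000
Gen 1 (rule 105): 11101101011111
Gen 2 (rule 18): 00000000000000
Gen 3 (rule 105): 11111111111111
Gen 4 (rule 18): 00000000000000
Gen 5 (rule 105): 11111111111111
Gen 6 (rule 18): 00000000000000
Gen 7 (rule 105): 11111111111111
Gen 8 (rule 18): 00000000000000
Gen 9 (rule 105): 11111111111111
Gen 10 (rule 18): 00000000000000
Gen 11 (rule 105): 11111111111111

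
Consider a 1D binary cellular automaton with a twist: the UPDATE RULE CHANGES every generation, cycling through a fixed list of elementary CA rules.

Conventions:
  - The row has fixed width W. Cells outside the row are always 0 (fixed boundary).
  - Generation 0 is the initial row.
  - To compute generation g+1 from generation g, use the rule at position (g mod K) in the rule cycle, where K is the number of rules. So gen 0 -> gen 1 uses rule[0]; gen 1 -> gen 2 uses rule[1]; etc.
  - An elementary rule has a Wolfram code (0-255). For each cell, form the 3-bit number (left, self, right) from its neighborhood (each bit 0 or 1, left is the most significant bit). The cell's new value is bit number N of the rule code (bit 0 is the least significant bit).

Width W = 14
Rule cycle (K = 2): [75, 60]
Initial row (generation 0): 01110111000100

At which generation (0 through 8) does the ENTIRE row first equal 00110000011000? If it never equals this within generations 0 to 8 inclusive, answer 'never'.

Answer: 4

Derivation:
Gen 0: 01110111000100
Gen 1 (rule 75): 11010101011001
Gen 2 (rule 60): 10111111110101
Gen 3 (rule 75): 00100000010000
Gen 4 (rule 60): 00110000011000
Gen 5 (rule 75): 11110111111011
Gen 6 (rule 60): 10001100000110
Gen 7 (rule 75): 00111101111110
Gen 8 (rule 60): 00100011000001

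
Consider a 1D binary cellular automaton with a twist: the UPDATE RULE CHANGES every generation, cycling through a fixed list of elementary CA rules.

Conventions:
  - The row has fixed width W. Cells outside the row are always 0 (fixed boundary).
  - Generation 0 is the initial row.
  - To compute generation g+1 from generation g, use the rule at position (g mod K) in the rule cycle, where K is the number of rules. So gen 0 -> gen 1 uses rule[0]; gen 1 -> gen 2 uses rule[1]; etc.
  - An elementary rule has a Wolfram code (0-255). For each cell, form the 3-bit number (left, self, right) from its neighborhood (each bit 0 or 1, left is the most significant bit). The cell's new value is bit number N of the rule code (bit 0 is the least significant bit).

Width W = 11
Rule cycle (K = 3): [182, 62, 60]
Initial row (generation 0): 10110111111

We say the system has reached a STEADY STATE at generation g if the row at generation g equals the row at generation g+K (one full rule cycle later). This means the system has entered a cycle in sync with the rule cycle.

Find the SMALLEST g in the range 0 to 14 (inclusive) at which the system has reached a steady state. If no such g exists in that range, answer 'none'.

Gen 0: 10110111111
Gen 1 (rule 182): 11001011110
Gen 2 (rule 62): 10111110001
Gen 3 (rule 60): 11100001001
Gen 4 (rule 182): 01010011111
Gen 5 (rule 62): 11111110000
Gen 6 (rule 60): 10000001000
Gen 7 (rule 182): 11000011100
Gen 8 (rule 62): 10100110010
Gen 9 (rule 60): 11110101011
Gen 10 (rule 182): 01101111100
Gen 11 (rule 62): 11011000010
Gen 12 (rule 60): 10110100011
Gen 13 (rule 182): 11001110100
Gen 14 (rule 62): 10111001110
Gen 15 (rule 60): 11100101001
Gen 16 (rule 182): 01011111111
Gen 17 (rule 62): 11110000000

Answer: none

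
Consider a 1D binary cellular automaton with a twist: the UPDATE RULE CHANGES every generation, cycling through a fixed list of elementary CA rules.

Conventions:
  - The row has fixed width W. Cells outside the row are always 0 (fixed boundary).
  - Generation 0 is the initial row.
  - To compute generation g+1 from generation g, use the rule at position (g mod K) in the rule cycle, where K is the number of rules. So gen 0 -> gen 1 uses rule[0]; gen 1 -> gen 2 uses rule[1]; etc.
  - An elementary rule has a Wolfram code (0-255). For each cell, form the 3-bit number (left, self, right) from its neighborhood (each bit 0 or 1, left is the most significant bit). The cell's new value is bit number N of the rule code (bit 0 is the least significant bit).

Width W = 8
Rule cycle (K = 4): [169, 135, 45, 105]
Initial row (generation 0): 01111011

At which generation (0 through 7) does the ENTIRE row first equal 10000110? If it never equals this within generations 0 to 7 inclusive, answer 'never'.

Answer: never

Derivation:
Gen 0: 01111011
Gen 1 (rule 169): 01110110
Gen 2 (rule 135): 10100000
Gen 3 (rule 45): 11101111
Gen 4 (rule 105): 10111001
Gen 5 (rule 169): 01110000
Gen 6 (rule 135): 10100111
Gen 7 (rule 45): 11100100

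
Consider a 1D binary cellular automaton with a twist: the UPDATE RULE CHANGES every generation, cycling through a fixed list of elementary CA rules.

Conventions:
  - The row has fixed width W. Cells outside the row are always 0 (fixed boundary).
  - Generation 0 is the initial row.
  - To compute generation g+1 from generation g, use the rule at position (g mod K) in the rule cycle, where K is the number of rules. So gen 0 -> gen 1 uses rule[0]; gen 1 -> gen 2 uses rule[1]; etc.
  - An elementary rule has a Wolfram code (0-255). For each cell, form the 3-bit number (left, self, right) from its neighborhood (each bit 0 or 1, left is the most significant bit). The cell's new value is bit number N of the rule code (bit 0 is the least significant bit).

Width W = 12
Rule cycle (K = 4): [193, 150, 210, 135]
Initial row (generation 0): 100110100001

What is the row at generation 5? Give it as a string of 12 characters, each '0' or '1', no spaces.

Gen 0: 100110100001
Gen 1 (rule 193): 000010001100
Gen 2 (rule 150): 000111010010
Gen 3 (rule 210): 001011001101
Gen 4 (rule 135): 111000010001
Gen 5 (rule 193): 011011000100

Answer: 011011000100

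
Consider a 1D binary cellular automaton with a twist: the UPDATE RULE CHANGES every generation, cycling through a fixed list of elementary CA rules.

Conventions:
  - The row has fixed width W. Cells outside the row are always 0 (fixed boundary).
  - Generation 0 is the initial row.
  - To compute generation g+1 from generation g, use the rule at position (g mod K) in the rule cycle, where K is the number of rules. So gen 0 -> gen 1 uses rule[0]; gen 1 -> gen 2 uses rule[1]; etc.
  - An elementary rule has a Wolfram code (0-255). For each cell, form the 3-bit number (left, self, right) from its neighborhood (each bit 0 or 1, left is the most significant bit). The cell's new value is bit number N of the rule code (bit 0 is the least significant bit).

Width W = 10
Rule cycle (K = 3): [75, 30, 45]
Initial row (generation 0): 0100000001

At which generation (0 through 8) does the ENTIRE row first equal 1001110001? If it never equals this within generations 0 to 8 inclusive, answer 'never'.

Gen 0: 0100000001
Gen 1 (rule 75): 1001111110
Gen 2 (rule 30): 1111000001
Gen 3 (rule 45): 1000011101
Gen 4 (rule 75): 0011110100
Gen 5 (rule 30): 0110000110
Gen 6 (rule 45): 0100110100
Gen 7 (rule 75): 1001110001
Gen 8 (rule 30): 1111001011

Answer: 7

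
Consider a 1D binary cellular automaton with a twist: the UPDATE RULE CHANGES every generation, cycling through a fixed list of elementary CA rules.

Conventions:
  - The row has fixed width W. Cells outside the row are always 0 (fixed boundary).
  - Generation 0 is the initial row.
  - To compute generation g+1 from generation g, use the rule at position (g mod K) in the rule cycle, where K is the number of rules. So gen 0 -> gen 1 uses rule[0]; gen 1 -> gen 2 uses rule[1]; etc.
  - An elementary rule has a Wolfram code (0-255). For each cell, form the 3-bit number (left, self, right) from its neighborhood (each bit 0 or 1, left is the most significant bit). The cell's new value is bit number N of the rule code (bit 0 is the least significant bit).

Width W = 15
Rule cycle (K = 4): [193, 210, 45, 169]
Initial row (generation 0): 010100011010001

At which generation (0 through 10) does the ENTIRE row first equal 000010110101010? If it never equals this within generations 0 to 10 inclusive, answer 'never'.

Answer: 2

Derivation:
Gen 0: 010100011010001
Gen 1 (rule 193): 000001001000100
Gen 2 (rule 210): 000010110101010
Gen 3 (rule 45): 111011101111110
Gen 4 (rule 169): 110111011111100
Gen 5 (rule 193): 010011001111101
Gen 6 (rule 210): 101101110111100
Gen 7 (rule 45): 111011001100001
Gen 8 (rule 169): 110110001001100
Gen 9 (rule 193): 010010100000101
Gen 10 (rule 210): 101100010001000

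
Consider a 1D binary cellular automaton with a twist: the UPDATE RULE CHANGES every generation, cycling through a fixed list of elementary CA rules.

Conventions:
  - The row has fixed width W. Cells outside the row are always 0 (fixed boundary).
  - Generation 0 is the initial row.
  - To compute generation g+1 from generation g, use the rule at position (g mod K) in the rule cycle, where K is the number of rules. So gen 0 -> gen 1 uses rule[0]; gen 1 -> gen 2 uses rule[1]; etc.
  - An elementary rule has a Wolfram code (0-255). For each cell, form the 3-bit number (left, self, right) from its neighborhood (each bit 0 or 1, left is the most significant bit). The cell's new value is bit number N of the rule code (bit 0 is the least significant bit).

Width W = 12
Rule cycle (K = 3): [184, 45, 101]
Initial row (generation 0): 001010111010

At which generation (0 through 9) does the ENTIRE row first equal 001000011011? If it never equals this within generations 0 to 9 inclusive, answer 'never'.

Gen 0: 001010111010
Gen 1 (rule 184): 000101110101
Gen 2 (rule 45): 110111001111
Gen 3 (rule 101): 011001000001
Gen 4 (rule 184): 010100100000
Gen 5 (rule 45): 011100101111
Gen 6 (rule 101): 000100110001
Gen 7 (rule 184): 000010101000
Gen 8 (rule 45): 111011111011
Gen 9 (rule 101): 001100001101

Answer: never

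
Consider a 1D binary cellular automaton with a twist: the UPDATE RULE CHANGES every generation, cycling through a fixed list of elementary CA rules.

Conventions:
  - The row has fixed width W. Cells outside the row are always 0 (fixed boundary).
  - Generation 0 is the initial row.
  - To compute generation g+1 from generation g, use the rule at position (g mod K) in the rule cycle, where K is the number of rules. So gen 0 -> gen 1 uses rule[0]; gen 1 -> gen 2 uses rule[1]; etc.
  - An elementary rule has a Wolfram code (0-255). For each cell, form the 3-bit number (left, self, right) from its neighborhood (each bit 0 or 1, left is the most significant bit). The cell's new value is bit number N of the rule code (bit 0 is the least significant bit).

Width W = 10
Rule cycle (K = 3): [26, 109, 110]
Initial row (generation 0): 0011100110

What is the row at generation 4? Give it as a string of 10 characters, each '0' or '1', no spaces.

Gen 0: 0011100110
Gen 1 (rule 26): 0110011101
Gen 2 (rule 109): 0110010111
Gen 3 (rule 110): 1110111101
Gen 4 (rule 26): 1000100000

Answer: 1000100000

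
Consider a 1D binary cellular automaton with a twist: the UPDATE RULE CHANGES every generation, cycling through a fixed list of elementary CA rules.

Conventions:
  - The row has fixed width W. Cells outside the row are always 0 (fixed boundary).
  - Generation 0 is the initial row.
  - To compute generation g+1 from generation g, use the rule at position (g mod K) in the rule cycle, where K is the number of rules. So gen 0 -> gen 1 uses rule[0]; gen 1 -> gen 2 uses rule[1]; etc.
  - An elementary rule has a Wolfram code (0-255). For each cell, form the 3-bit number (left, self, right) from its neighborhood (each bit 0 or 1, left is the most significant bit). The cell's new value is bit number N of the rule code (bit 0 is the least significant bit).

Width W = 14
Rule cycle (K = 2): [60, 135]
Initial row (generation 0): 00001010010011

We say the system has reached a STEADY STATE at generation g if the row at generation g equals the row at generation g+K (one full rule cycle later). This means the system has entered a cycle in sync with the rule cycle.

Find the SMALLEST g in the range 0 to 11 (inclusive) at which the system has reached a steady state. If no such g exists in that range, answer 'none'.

Answer: none

Derivation:
Gen 0: 00001010010011
Gen 1 (rule 60): 00001111011010
Gen 2 (rule 135): 11110110000010
Gen 3 (rule 60): 10001101000011
Gen 4 (rule 135): 10110001011100
Gen 5 (rule 60): 11101001110010
Gen 6 (rule 135): 01001010100110
Gen 7 (rule 60): 01101111110101
Gen 8 (rule 135): 10000111100101
Gen 9 (rule 60): 11000100010111
Gen 10 (rule 135): 00011101110010
Gen 11 (rule 60): 00010011001011
Gen 12 (rule 135): 11110100011000
Gen 13 (rule 60): 10001110010100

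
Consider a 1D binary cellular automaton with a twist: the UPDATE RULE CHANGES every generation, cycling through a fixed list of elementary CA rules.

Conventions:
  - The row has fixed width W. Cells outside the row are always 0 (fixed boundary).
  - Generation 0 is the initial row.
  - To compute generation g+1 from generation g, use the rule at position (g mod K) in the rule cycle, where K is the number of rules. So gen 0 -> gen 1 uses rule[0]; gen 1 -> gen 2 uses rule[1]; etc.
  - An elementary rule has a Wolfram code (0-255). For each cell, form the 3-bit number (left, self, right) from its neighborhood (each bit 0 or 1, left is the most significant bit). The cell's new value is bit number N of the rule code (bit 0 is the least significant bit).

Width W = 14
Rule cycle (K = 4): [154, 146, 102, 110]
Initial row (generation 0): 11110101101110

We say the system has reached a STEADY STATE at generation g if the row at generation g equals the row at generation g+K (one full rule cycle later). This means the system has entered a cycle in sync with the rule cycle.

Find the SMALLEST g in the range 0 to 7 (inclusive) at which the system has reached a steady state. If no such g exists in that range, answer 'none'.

Answer: none

Derivation:
Gen 0: 11110101101110
Gen 1 (rule 154): 11100001001101
Gen 2 (rule 146): 01010010110000
Gen 3 (rule 102): 11110111010000
Gen 4 (rule 110): 10011101110000
Gen 5 (rule 154): 01111001101000
Gen 6 (rule 146): 10110110000100
Gen 7 (rule 102): 11011010001100
Gen 8 (rule 110): 11111110011100
Gen 9 (rule 154): 11111101111010
Gen 10 (rule 146): 01111000110001
Gen 11 (rule 102): 10001001010011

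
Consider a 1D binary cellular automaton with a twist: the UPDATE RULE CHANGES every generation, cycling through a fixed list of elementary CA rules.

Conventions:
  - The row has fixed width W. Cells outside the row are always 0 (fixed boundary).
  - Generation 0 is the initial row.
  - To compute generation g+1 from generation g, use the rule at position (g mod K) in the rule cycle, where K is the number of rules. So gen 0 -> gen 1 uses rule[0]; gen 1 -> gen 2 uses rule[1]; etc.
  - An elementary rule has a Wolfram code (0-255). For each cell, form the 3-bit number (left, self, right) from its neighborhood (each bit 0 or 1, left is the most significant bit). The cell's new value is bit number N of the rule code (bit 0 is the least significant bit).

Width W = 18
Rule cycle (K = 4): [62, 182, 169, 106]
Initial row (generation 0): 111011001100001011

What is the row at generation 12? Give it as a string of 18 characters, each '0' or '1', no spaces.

Gen 0: 111011001100001011
Gen 1 (rule 62): 100110111010011110
Gen 2 (rule 182): 111001010111101101
Gen 3 (rule 169): 110000101111011010
Gen 4 (rule 106): 110001011001111100
Gen 5 (rule 62): 101011110111000010
Gen 6 (rule 182): 111101101010100111
Gen 7 (rule 169): 111011010101000110
Gen 8 (rule 106): 101111101010001110
Gen 9 (rule 62): 111000011111011001
Gen 10 (rule 182): 010100101110100111
Gen 11 (rule 169): 001000011101000110
Gen 12 (rule 106): 010000110110001110

Answer: 010000110110001110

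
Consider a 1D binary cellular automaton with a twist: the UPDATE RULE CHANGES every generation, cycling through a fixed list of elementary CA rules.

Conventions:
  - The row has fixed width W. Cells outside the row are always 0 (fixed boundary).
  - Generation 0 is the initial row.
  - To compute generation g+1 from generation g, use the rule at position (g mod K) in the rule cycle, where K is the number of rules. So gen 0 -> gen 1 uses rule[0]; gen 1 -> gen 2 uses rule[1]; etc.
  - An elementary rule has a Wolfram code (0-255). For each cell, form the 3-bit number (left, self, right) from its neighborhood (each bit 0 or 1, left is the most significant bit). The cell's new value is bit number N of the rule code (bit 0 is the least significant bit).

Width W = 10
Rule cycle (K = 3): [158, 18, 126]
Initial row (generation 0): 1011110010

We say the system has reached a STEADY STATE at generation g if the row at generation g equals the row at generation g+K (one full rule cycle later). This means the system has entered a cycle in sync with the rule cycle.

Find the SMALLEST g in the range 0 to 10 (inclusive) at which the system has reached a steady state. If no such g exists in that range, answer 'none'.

Gen 0: 1011110010
Gen 1 (rule 158): 1011101111
Gen 2 (rule 18): 0000000000
Gen 3 (rule 126): 0000000000
Gen 4 (rule 158): 0000000000
Gen 5 (rule 18): 0000000000
Gen 6 (rule 126): 0000000000
Gen 7 (rule 158): 0000000000
Gen 8 (rule 18): 0000000000
Gen 9 (rule 126): 0000000000
Gen 10 (rule 158): 0000000000
Gen 11 (rule 18): 0000000000
Gen 12 (rule 126): 0000000000
Gen 13 (rule 158): 0000000000

Answer: 2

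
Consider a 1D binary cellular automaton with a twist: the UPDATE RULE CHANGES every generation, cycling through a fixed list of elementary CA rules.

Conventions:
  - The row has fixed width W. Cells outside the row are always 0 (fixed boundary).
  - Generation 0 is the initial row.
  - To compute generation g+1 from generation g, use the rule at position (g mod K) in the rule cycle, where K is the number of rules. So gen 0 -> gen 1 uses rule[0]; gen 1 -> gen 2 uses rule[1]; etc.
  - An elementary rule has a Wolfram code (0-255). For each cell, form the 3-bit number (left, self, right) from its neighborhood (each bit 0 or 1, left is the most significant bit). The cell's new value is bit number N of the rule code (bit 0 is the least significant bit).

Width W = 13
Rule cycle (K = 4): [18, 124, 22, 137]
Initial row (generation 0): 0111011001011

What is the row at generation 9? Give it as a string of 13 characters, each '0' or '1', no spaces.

Gen 0: 0111011001011
Gen 1 (rule 18): 1000000110000
Gen 2 (rule 124): 1100000111000
Gen 3 (rule 22): 0010001000100
Gen 4 (rule 137): 1000100010001
Gen 5 (rule 18): 0101010101010
Gen 6 (rule 124): 0111111111111
Gen 7 (rule 22): 1000000000000
Gen 8 (rule 137): 0011111111111
Gen 9 (rule 18): 0100000000000

Answer: 0100000000000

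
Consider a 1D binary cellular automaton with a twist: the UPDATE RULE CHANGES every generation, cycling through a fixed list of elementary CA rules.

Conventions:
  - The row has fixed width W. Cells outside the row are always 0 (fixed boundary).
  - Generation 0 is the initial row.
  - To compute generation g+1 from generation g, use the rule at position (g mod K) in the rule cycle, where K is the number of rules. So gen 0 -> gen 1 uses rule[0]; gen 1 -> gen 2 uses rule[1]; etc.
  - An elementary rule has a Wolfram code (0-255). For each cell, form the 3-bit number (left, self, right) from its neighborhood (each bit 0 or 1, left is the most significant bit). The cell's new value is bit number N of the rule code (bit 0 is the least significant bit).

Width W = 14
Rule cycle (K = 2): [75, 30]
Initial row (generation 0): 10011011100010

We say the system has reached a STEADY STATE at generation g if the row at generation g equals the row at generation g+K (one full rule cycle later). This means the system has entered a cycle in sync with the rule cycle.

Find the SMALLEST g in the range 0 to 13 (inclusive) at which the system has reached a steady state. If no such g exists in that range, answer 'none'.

Gen 0: 10011011100010
Gen 1 (rule 75): 00111010101100
Gen 2 (rule 30): 01100010101010
Gen 3 (rule 75): 11101100000000
Gen 4 (rule 30): 10001010000000
Gen 5 (rule 75): 00110000111111
Gen 6 (rule 30): 01101001100000
Gen 7 (rule 75): 11100011101111
Gen 8 (rule 30): 10010110001000
Gen 9 (rule 75): 00100110110011
Gen 10 (rule 30): 01111100101110
Gen 11 (rule 75): 11000101001010
Gen 12 (rule 30): 10101101111011
Gen 13 (rule 75): 00001101001011
Gen 14 (rule 30): 00011001111010
Gen 15 (rule 75): 11111011001000

Answer: none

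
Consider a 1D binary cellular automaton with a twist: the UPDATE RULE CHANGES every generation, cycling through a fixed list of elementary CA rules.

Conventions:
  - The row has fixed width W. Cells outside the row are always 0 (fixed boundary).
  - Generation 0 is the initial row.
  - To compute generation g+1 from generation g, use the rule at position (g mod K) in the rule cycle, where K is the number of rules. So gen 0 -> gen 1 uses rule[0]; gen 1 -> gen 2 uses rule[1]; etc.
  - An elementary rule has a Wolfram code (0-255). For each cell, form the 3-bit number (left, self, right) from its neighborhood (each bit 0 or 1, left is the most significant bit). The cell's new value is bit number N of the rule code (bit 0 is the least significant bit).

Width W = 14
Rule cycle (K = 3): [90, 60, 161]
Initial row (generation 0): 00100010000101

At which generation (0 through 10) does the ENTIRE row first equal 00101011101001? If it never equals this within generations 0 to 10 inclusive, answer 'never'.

Answer: 9

Derivation:
Gen 0: 00100010000101
Gen 1 (rule 90): 01010101001000
Gen 2 (rule 60): 01111111101100
Gen 3 (rule 161): 00111111010001
Gen 4 (rule 90): 01100001001010
Gen 5 (rule 60): 01010001101111
Gen 6 (rule 161): 00100100010110
Gen 7 (rule 90): 01011010100111
Gen 8 (rule 60): 01110111110100
Gen 9 (rule 161): 00101011101001
Gen 10 (rule 90): 01000010100110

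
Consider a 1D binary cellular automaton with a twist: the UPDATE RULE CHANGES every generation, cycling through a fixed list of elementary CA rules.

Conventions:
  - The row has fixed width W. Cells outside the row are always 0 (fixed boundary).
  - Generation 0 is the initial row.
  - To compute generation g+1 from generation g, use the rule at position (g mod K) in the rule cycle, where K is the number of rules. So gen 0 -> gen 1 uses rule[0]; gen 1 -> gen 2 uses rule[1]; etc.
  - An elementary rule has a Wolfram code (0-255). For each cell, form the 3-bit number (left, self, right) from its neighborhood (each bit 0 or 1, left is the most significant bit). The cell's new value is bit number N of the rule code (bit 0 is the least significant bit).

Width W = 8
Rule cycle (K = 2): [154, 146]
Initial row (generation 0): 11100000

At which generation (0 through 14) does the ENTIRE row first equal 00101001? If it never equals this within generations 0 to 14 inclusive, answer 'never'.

Answer: never

Derivation:
Gen 0: 11100000
Gen 1 (rule 154): 11010000
Gen 2 (rule 146): 00001000
Gen 3 (rule 154): 00010100
Gen 4 (rule 146): 00100010
Gen 5 (rule 154): 01010101
Gen 6 (rule 146): 10000000
Gen 7 (rule 154): 01000000
Gen 8 (rule 146): 10100000
Gen 9 (rule 154): 00010000
Gen 10 (rule 146): 00101000
Gen 11 (rule 154): 01000100
Gen 12 (rule 146): 10101010
Gen 13 (rule 154): 00000001
Gen 14 (rule 146): 00000010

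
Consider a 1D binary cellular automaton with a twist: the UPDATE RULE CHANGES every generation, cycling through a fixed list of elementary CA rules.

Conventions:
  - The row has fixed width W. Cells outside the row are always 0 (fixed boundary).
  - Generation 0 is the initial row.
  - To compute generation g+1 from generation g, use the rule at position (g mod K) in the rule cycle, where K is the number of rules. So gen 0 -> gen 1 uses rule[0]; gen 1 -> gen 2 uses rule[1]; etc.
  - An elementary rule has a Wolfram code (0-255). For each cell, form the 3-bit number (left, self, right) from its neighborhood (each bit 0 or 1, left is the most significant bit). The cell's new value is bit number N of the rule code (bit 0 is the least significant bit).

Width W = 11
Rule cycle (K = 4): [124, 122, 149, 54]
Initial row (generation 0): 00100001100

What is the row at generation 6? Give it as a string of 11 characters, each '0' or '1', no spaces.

Answer: 11111110000

Derivation:
Gen 0: 00100001100
Gen 1 (rule 124): 00110001110
Gen 2 (rule 122): 01111011011
Gen 3 (rule 149): 00110000000
Gen 4 (rule 54): 01001000000
Gen 5 (rule 124): 01101100000
Gen 6 (rule 122): 11111110000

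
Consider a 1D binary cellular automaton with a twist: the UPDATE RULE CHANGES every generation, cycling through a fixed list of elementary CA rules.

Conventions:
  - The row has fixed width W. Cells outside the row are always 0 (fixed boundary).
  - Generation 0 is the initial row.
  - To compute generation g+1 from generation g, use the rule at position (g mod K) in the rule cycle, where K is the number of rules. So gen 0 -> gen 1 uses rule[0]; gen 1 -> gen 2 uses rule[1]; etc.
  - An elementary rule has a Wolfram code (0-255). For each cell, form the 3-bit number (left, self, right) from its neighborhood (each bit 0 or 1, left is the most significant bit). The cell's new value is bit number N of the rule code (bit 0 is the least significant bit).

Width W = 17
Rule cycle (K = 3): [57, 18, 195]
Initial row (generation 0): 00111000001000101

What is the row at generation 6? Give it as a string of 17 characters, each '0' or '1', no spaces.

Answer: 10101110101111111

Derivation:
Gen 0: 00111000001000101
Gen 1 (rule 57): 10100111100110010
Gen 2 (rule 18): 00011000011001101
Gen 3 (rule 195): 11101011101010100
Gen 4 (rule 57): 10010110010101011
Gen 5 (rule 18): 01100001100000000
Gen 6 (rule 195): 10101110101111111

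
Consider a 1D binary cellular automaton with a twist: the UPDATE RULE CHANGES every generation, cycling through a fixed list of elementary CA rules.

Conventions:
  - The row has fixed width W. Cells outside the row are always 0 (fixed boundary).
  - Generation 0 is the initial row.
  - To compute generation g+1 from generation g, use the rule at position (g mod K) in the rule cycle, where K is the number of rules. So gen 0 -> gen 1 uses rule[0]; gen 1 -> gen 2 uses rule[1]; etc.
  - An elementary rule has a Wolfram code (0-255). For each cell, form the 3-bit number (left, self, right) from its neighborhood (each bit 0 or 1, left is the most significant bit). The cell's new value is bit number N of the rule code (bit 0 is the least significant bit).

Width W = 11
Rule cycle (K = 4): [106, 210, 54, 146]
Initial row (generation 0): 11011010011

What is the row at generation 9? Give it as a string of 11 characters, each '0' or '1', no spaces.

Answer: 10001000100

Derivation:
Gen 0: 11011010011
Gen 1 (rule 106): 11111100111
Gen 2 (rule 210): 01111111011
Gen 3 (rule 54): 10000000100
Gen 4 (rule 146): 01000001010
Gen 5 (rule 106): 10000010100
Gen 6 (rule 210): 01000100010
Gen 7 (rule 54): 11101110111
Gen 8 (rule 146): 01000100010
Gen 9 (rule 106): 10001000100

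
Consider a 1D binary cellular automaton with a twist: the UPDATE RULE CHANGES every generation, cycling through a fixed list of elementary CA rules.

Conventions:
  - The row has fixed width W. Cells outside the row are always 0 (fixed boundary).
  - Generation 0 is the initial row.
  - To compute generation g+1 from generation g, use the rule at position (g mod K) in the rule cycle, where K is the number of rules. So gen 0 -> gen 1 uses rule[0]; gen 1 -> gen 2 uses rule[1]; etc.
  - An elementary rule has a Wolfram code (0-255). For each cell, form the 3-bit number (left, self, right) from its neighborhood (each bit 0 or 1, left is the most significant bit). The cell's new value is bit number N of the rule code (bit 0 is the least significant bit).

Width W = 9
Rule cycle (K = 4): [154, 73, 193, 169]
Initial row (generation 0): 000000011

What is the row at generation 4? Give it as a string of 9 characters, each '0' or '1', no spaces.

Gen 0: 000000011
Gen 1 (rule 154): 000000110
Gen 2 (rule 73): 111110110
Gen 3 (rule 193): 011110010
Gen 4 (rule 169): 011100000

Answer: 011100000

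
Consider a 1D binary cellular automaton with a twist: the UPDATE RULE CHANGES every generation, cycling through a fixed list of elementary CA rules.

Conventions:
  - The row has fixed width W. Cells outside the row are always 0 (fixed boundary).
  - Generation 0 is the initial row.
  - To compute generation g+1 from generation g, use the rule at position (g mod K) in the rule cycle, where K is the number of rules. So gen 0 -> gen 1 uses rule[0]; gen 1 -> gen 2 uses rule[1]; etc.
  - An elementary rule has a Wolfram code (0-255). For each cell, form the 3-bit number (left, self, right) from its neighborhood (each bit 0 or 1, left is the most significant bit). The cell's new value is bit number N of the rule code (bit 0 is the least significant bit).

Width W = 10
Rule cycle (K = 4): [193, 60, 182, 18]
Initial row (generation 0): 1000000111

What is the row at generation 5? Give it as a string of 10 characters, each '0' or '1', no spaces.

Gen 0: 1000000111
Gen 1 (rule 193): 0011110011
Gen 2 (rule 60): 0010001010
Gen 3 (rule 182): 0111011111
Gen 4 (rule 18): 1000000000
Gen 5 (rule 193): 0011111111

Answer: 0011111111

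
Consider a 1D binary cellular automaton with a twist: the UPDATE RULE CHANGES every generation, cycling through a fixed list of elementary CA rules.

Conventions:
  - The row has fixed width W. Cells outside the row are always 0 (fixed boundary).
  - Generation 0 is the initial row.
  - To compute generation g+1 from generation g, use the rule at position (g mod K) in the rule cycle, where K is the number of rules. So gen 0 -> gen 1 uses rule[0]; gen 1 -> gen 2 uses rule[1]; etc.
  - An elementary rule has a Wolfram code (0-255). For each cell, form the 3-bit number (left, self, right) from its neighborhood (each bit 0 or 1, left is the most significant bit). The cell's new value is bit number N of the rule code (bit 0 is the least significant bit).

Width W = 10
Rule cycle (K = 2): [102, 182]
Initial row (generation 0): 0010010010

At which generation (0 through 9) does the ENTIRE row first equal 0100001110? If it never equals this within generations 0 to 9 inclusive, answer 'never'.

Answer: never

Derivation:
Gen 0: 0010010010
Gen 1 (rule 102): 0110110110
Gen 2 (rule 182): 1001001001
Gen 3 (rule 102): 1011011011
Gen 4 (rule 182): 1100100100
Gen 5 (rule 102): 0101101100
Gen 6 (rule 182): 1110010010
Gen 7 (rule 102): 0010110110
Gen 8 (rule 182): 0111001001
Gen 9 (rule 102): 1001011011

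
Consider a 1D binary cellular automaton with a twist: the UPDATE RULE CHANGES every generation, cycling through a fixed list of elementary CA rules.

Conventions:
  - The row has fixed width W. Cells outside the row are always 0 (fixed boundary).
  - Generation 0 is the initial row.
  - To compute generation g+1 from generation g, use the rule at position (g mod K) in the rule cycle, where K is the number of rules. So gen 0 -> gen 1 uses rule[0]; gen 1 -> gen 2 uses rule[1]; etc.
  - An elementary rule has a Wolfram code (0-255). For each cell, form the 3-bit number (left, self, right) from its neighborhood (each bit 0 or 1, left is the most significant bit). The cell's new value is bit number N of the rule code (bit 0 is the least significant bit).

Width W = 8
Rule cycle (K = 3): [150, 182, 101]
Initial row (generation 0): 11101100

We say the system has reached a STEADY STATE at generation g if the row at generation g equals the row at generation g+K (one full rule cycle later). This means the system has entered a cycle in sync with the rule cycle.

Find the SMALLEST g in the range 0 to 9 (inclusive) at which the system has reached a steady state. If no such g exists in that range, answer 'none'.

Answer: none

Derivation:
Gen 0: 11101100
Gen 1 (rule 150): 01000010
Gen 2 (rule 182): 11100111
Gen 3 (rule 101): 00100001
Gen 4 (rule 150): 01110011
Gen 5 (rule 182): 10101100
Gen 6 (rule 101): 11110101
Gen 7 (rule 150): 01100101
Gen 8 (rule 182): 10011111
Gen 9 (rule 101): 10000001
Gen 10 (rule 150): 11000011
Gen 11 (rule 182): 00100100
Gen 12 (rule 101): 10100101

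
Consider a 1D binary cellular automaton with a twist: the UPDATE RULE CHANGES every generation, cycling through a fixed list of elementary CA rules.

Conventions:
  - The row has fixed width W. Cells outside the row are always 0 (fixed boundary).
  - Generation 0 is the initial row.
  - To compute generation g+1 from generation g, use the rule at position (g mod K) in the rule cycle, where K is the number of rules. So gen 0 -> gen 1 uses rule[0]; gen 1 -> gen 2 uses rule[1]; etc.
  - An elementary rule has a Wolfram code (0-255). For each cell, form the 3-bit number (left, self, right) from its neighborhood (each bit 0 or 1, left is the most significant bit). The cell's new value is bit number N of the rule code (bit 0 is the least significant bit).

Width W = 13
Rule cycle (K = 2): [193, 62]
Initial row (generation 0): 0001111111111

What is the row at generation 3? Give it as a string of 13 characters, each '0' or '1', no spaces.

Answer: 0001101111111

Derivation:
Gen 0: 0001111111111
Gen 1 (rule 193): 1100111111111
Gen 2 (rule 62): 1011100000000
Gen 3 (rule 193): 0001101111111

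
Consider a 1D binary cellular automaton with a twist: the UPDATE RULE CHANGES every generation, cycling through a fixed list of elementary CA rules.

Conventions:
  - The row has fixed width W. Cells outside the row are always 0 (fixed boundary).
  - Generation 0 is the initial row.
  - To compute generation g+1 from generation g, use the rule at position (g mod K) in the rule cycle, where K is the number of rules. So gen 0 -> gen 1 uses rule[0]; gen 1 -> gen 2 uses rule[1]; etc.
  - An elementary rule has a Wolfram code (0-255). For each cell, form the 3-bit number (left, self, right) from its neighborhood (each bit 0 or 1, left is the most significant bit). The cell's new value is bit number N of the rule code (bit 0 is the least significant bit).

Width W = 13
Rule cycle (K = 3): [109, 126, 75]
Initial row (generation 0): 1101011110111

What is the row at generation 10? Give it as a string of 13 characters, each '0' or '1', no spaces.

Answer: 1111101111101

Derivation:
Gen 0: 1101011110111
Gen 1 (rule 109): 1111110011101
Gen 2 (rule 126): 1000011110111
Gen 3 (rule 75): 0011110010101
Gen 4 (rule 109): 1010010011111
Gen 5 (rule 126): 1111111110001
Gen 6 (rule 75): 1000000010110
Gen 7 (rule 109): 1011111011110
Gen 8 (rule 126): 1110001110011
Gen 9 (rule 75): 1010111010111
Gen 10 (rule 109): 1111101111101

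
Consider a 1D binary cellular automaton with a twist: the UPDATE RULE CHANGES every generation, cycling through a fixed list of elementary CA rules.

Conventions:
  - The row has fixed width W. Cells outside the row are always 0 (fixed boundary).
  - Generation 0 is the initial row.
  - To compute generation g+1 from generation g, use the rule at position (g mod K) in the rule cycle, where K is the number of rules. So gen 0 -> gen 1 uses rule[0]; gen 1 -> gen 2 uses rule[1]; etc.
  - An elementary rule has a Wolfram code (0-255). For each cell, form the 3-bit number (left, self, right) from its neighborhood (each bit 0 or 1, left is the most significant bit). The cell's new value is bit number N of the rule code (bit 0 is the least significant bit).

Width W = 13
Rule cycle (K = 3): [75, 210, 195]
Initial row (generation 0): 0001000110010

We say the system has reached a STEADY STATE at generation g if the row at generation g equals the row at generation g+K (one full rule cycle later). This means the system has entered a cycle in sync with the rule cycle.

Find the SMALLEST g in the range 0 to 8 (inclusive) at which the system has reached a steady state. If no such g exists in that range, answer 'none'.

Gen 0: 0001000110010
Gen 1 (rule 75): 1110011110100
Gen 2 (rule 210): 0111101110010
Gen 3 (rule 195): 1011100110100
Gen 4 (rule 75): 0010101110001
Gen 5 (rule 210): 0100000111010
Gen 6 (rule 195): 1001111011000
Gen 7 (rule 75): 0011001011011
Gen 8 (rule 210): 0101110001001
Gen 9 (rule 195): 1000110110010
Gen 10 (rule 75): 0011110110100
Gen 11 (rule 210): 0101110010010

Answer: none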